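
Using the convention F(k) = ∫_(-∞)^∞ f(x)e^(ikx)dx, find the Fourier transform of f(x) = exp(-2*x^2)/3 sqrt(2)*sqrt(pi)*exp(-k^2/8)/6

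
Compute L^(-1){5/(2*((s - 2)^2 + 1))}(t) 5*exp(2*t)*sin(t)/2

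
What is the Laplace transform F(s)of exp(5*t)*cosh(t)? (s - 5)/((s - 5)^2 - 1)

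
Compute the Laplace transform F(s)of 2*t 2/s^2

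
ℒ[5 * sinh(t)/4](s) 5/(4 * (s^2 - 1))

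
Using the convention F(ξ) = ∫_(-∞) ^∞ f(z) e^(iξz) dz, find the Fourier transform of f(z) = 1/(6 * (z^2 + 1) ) pi * exp(-Abs(ξ) ) /6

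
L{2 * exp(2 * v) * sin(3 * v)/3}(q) 2/((q - 2)^2+9)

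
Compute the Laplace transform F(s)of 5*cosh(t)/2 5*s/(2*(s^2 - 1))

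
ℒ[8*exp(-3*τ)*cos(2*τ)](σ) 8*(σ + 3)/((σ + 3)^2 + 4)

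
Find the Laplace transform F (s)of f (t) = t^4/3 8/s^5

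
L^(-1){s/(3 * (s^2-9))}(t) cosh(3 * t)/3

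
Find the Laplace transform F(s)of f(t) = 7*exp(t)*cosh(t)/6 7*(s - 1)/(6*s*(s - 2))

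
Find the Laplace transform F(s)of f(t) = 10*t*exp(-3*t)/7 10/(7*(s + 3)^2)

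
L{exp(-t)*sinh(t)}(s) 1/(s*(s + 2))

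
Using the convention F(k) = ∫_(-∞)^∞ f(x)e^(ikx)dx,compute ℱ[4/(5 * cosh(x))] 4 * pi/(5 * cosh(pi * k/2))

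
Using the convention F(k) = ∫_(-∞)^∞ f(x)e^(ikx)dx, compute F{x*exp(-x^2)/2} I*sqrt(pi)*k*exp(-k^2/4)/4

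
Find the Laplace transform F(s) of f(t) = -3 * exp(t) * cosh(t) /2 3 * (1 - s) /(2 * s * (s - 2) ) 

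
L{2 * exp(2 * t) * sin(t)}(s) 2/((s - 2)^2 + 1)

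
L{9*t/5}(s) 9/(5*s^2)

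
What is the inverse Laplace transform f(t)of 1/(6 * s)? 1/6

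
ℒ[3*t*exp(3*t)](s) 3/(s - 3)^2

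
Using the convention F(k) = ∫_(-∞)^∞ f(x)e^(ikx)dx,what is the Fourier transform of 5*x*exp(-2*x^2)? 5*sqrt(2)*I*sqrt(pi)*k*exp(-k^2/8)/8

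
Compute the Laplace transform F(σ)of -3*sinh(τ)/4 -3/(4*σ^2 - 4)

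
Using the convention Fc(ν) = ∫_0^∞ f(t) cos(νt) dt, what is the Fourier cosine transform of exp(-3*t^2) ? sqrt(3)*sqrt(pi)*exp(-ν^2/12) /6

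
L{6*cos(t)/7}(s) 6*s/(7*(s^2 + 1))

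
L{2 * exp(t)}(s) 2/(s - 1)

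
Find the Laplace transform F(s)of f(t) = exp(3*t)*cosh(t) (s - 3)/((s - 3)^2 - 1)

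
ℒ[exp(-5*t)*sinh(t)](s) 1/((s + 5)^2 - 1)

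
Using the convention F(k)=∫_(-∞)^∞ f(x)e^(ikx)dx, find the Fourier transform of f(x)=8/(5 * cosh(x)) 8 * pi/(5 * cosh(pi * k/2))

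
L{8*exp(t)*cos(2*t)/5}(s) 8*(s - 1)/(5*((s - 1)^2 + 4))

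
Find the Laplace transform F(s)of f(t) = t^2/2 s^(-3)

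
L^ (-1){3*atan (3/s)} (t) 3*sin (3*t)/t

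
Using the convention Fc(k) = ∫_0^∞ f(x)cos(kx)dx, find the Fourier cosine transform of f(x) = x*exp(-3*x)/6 (9 - k^2)/(6*(k^2+9)^2)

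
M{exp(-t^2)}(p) gamma(p/2)/2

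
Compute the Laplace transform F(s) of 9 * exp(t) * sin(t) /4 9/(4 * ((s - 1) ^2 + 1) ) 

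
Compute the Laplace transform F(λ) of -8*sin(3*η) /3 -8/(λ^2 + 9) 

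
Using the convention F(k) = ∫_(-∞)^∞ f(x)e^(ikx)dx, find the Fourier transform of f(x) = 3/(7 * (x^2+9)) pi * exp(-3 * Abs(k))/7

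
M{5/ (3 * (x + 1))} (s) 5 * pi * csc (pi * s)/3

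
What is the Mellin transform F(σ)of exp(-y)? gamma(σ)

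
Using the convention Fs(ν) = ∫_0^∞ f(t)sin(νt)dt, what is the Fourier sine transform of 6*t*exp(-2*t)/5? 24*ν/(5*(ν^2 + 4)^2)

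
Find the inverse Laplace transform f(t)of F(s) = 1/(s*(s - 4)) exp(2*t)*sinh(2*t)/2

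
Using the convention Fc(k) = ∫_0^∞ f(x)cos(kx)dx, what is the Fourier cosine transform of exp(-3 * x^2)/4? sqrt(3) * sqrt(pi) * exp(-k^2/12)/24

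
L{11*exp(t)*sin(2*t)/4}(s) 11/(2*((s - 1)^2 + 4))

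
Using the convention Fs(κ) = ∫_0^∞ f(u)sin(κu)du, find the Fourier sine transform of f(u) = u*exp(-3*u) 6*κ/(κ^2 + 9)^2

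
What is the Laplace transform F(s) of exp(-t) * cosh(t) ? (s + 1) /(s * (s + 2) ) 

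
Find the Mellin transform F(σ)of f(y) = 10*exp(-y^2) 5*gamma(σ/2)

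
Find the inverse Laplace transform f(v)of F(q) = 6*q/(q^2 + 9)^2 v*sin(3*v)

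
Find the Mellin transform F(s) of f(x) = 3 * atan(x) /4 -3 * pi * sec(pi * s/2) /(8 * s) 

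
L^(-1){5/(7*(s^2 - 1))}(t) 5*sinh(t)/7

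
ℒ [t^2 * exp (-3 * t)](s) 2/ (s + 3)^3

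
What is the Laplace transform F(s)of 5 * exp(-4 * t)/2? 5/(2 * (s + 4))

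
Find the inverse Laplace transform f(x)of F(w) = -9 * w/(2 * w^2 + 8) -9 * cos(2 * x)/2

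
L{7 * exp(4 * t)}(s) 7/(s - 4)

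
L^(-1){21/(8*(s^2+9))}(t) 7*sin(3*t)/8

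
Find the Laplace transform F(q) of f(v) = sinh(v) 1/(q^2 - 1) 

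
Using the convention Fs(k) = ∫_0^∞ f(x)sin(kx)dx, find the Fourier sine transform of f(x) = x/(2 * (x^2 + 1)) pi * exp(-k)/4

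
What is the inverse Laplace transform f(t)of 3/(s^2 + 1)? 3 * sin(t)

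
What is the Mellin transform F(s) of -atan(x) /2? pi * sec(pi * s/2) /(4 * s) 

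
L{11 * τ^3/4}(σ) 33/(2 * σ^4)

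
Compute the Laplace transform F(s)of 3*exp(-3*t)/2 3/(2*(s + 3))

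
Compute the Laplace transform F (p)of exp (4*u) 1/ (p - 4)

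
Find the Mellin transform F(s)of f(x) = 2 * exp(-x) 2 * gamma(s)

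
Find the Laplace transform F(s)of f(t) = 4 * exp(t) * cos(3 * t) 4 * (s - 1)/((s - 1)^2 + 9)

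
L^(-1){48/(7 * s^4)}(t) 8 * t^3/7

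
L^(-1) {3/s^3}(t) 3*t^2/2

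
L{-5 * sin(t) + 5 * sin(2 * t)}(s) 10/(s^2 + 4) - 5/(s^2 + 1)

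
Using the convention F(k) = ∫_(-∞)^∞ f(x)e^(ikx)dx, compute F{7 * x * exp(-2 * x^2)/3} 7 * sqrt(2) * I * sqrt(pi) * k * exp(-k^2/8)/24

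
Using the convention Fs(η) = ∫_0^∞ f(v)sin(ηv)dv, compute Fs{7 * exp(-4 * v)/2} 7 * η/(2 * (η^2 + 16))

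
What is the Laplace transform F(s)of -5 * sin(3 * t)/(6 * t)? -5 * atan(3/s)/6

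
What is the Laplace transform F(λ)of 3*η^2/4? 3/(2*λ^3)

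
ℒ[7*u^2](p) 14/p^3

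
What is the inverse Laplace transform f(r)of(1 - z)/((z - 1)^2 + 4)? -exp(r) * cos(2 * r)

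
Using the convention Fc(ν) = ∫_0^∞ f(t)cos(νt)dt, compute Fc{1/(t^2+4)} pi * exp(-2 * ν)/4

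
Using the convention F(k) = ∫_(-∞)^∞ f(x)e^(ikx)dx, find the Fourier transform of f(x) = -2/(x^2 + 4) -pi*exp(-2*Abs(k))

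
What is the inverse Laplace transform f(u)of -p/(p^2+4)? -cos(2*u)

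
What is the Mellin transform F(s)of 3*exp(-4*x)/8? 3*gamma(s)/(8*2^(2*s))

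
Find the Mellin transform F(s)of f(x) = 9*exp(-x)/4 9*gamma(s)/4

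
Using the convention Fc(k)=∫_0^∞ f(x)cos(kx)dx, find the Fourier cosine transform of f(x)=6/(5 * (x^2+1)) 3 * pi * exp(-k)/5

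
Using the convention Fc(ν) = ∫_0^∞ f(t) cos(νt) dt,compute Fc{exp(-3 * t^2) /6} sqrt(3) * sqrt(pi) * exp(-ν^2/12) /36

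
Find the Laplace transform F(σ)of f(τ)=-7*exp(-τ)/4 -7/(4*σ + 4)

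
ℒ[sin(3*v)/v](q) atan(3/q)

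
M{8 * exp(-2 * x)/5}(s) 2^(3 - s) * gamma(s)/5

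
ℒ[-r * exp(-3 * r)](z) -1/(z + 3)^2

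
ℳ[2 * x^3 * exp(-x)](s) 2 * gamma(s + 3)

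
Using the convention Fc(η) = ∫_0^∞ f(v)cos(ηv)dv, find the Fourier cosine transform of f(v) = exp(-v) 1/(η^2+1)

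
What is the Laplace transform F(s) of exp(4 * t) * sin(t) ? 1/((s - 4) ^2 + 1) 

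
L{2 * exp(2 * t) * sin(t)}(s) 2/((s - 2)^2 + 1)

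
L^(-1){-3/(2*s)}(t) -3/2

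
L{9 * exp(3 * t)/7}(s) 9/(7 * (s - 3))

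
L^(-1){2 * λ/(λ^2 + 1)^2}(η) η * sin(η)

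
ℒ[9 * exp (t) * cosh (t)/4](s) 9 * (s - 1)/ (4 * s * (s - 2))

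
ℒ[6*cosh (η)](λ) 6*λ/ (λ^2 - 1)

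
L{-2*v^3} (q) -12/q^4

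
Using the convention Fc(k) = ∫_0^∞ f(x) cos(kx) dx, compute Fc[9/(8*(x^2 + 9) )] 3*pi*exp(-3*k) /16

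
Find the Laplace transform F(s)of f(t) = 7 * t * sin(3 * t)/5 42 * s/(5 * (s^2 + 9)^2)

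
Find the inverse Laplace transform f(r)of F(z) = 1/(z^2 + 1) sin(r)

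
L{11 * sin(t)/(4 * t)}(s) 11 * atan(1/s)/4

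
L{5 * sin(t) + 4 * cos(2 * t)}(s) 5/(s^2 + 1) + 4 * s/(s^2 + 4)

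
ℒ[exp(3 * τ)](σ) 1/(σ - 3)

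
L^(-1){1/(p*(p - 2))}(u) exp(u)*sinh(u)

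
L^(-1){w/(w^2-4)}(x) cosh(2*x)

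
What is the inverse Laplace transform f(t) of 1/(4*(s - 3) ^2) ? t*exp(3*t) /4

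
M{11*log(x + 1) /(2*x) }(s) -11*pi*csc(pi*s) /(2*s - 2) 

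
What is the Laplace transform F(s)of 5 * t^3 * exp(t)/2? 15/(s - 1)^4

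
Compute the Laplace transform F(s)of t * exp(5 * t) (s - 5)^(-2)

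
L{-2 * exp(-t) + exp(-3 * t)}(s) 1/(s + 3) - 2/(s + 1)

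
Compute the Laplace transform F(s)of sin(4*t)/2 2/(s^2 + 16)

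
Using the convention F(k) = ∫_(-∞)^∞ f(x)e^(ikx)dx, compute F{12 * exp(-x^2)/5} 12 * sqrt(pi) * exp(-k^2/4)/5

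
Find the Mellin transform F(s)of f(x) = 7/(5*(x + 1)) 7*pi*csc(pi*s)/5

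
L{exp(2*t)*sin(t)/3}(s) 1/(3*((s - 2)^2 + 1))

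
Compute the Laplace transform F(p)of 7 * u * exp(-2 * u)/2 7/(2 * (p + 2)^2)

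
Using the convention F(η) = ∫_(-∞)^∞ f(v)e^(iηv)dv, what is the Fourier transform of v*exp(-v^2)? I*sqrt(pi)*η*exp(-η^2/4)/2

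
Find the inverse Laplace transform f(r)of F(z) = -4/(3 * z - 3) -4 * exp(r)/3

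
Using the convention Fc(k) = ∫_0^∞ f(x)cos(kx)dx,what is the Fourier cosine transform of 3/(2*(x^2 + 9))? pi*exp(-3*k)/4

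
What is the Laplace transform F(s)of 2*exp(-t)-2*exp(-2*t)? 2/(s + 1)-2/(s + 2)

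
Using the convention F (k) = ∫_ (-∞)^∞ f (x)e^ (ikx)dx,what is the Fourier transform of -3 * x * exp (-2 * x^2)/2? -3 * sqrt (2) * I * sqrt (pi) * k * exp (-k^2/8)/16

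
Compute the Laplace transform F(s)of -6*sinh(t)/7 -6/(7*s^2-7)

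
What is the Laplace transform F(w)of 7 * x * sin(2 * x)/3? 28 * w/(3 * (w^2+4)^2)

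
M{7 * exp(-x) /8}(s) 7 * gamma(s) /8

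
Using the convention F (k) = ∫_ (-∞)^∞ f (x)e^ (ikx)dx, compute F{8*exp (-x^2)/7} 8*sqrt (pi)*exp (-k^2/4)/7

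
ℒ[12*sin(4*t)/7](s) 48/(7*(s^2 + 16))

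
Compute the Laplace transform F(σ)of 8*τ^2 16/σ^3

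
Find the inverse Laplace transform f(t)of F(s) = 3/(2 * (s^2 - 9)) sinh(3 * t)/2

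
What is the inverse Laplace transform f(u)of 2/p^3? u^2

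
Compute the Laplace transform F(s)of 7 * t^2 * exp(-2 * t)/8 7/(4 * (s + 2)^3)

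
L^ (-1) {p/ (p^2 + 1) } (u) cos (u) 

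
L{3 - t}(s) 3/s - 1/s^2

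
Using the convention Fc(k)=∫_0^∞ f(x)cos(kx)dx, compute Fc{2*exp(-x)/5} 2/(5*(k^2 + 1))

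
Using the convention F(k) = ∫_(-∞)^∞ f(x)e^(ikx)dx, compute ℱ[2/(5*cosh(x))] 2*pi/(5*cosh(pi*k/2))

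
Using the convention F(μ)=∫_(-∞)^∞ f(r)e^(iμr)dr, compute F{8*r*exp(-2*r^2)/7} sqrt(2)*I*sqrt(pi)*μ*exp(-μ^2/8)/7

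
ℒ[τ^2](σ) 2/σ^3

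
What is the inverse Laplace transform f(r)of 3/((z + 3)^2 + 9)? exp(-3 * r) * sin(3 * r)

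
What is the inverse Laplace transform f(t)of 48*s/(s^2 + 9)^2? 8*t*sin(3*t)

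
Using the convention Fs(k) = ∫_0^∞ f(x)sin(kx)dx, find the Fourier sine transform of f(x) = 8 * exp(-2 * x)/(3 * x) 8 * atan(k/2)/3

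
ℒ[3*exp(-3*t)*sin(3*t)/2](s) 9/(2*((s + 3)^2 + 9))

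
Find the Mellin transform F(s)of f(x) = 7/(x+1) 7*pi*csc(pi*s)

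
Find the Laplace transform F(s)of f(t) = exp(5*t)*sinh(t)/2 1/(2*((s - 5)^2 - 1))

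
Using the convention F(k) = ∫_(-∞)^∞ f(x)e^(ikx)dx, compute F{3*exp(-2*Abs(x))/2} 6/(k^2 + 4)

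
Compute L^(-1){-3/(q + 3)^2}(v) -3*v*exp(-3*v)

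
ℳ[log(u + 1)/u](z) -pi * csc(pi * z)/(z - 1)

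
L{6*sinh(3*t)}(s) 18/(s^2 - 9)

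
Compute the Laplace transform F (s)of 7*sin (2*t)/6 7/ (3*(s^2 + 4))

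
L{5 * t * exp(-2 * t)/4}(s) 5/(4 * (s + 2)^2)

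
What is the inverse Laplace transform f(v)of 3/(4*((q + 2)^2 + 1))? 3*exp(-2*v)*sin(v)/4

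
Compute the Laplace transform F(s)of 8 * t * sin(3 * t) 48 * s/(s^2 + 9)^2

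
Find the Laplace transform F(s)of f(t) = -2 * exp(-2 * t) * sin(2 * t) -4/((s+2)^2+4)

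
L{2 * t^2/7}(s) 4/(7 * s^3)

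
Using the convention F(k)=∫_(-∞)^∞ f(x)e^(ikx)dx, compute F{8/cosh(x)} 8 * pi/cosh(pi * k/2)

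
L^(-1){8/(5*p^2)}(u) 8*u/5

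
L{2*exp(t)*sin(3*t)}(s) 6/((s - 1)^2 + 9)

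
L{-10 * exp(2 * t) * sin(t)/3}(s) -10/(3 * (s - 2)^2 + 3)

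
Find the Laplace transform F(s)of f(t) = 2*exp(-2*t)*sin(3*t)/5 6/(5*((s + 2)^2 + 9))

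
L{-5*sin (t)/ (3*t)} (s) -5*atan (1/s)/3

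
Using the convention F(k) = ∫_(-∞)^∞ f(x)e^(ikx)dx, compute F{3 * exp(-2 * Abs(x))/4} 3/(k^2 + 4)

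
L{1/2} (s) 1/ (2 * s)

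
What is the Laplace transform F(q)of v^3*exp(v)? 6/(q - 1)^4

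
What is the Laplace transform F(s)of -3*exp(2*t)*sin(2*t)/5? -6/(5*(s - 2)^2 + 20)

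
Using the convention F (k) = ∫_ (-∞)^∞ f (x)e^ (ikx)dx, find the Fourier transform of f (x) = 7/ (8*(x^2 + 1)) 7*pi*exp (-Abs (k))/8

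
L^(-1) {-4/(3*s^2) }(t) -4*t/3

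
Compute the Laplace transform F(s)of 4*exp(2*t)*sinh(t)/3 4/(3*((s - 2)^2 - 1))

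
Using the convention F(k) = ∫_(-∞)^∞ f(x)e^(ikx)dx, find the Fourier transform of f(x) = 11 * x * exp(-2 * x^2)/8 11 * sqrt(2) * I * sqrt(pi) * k * exp(-k^2/8)/64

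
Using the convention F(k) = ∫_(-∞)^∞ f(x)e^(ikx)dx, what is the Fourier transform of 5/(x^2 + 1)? 5*pi*exp(-Abs(k))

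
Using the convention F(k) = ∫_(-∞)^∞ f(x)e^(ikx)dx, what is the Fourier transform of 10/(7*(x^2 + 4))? 5*pi*exp(-2*Abs(k))/7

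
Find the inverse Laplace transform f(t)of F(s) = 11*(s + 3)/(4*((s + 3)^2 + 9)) 11*exp(-3*t)*cos(3*t)/4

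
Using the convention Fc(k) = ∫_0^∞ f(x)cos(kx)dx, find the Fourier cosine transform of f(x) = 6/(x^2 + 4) 3 * pi * exp(-2 * k)/2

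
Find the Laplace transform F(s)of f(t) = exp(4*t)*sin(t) 1/((s - 4)^2 + 1)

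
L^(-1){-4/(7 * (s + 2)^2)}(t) -4 * t * exp(-2 * t)/7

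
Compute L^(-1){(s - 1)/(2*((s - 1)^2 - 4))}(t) exp(t)*cosh(2*t)/2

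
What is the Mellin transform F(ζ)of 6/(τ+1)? 6*pi*csc(pi*ζ)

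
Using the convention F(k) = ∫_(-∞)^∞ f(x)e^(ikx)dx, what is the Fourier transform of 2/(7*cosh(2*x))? pi/(7*cosh(pi*k/4))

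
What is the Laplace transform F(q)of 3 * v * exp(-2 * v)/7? 3/(7 * (q + 2)^2)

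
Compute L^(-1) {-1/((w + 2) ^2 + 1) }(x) -exp(-2*x)*sin(x) 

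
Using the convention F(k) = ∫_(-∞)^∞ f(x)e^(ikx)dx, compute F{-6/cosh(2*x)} -3*pi/cosh(pi*k/4)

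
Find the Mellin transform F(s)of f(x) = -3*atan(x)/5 3*pi*sec(pi*s/2)/(10*s)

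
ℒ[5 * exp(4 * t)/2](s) 5/(2 * (s - 4))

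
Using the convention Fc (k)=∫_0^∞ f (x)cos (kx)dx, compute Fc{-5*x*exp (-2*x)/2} 5*(k^2-4)/ (2*(k^2 + 4)^2)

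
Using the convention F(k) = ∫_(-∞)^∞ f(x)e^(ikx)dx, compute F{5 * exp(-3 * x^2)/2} 5 * sqrt(3) * sqrt(pi) * exp(-k^2/12)/6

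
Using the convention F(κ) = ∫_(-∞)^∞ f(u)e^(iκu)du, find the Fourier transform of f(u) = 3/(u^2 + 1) 3*pi*exp(-Abs(κ))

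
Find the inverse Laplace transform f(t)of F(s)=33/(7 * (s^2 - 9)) 11 * sinh(3 * t)/7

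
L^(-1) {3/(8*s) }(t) 3/8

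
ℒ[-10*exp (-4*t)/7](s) -10/ (7*s + 28)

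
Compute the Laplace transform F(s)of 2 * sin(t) 2/(s^2 + 1)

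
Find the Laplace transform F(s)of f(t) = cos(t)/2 s/(2*(s^2+1))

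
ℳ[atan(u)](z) -pi*sec(pi*z/2)/(2*z)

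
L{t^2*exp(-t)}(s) 2/(s + 1)^3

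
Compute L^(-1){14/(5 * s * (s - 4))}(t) 7 * exp(2 * t) * sinh(2 * t)/5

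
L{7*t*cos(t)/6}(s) 7*(s^2 - 1)/(6*(s^2 + 1)^2)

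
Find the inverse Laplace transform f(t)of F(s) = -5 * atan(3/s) -5 * sin(3 * t)/t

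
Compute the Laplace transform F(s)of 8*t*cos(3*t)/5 8*(s^2 - 9)/(5*(s^2 + 9)^2)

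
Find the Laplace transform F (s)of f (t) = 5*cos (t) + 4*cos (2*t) 5*s/ (s^2 + 1) + 4*s/ (s^2 + 4)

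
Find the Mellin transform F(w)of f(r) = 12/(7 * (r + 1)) 12 * pi * csc(pi * w)/7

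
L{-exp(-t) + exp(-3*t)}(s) 1/(s + 3) - 1/(s + 1)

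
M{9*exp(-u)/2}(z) 9*gamma(z)/2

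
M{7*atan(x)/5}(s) -7*pi*sec(pi*s/2)/(10*s)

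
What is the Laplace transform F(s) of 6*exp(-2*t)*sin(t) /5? 6/(5*((s + 2) ^2 + 1) ) 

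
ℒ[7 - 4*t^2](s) 7/s - 8/s^3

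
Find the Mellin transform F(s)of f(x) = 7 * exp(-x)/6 7 * gamma(s)/6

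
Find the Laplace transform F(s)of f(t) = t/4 1/(4 * s^2)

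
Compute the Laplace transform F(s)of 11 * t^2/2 11/s^3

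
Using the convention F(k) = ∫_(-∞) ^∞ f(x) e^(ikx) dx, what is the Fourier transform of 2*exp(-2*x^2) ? sqrt(2)*sqrt(pi)*exp(-k^2/8) 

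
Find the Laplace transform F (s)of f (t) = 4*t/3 4/ (3*s^2)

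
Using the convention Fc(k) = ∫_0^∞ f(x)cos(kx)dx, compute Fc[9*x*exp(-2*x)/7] 9*(4 - k^2)/(7*(k^2 + 4)^2)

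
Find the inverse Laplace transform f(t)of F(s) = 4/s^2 4 * t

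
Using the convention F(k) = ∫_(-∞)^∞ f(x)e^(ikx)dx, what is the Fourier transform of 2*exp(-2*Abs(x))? 8/(k^2 + 4)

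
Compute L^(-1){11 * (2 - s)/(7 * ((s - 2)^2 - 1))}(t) -11 * exp(2 * t) * cosh(t)/7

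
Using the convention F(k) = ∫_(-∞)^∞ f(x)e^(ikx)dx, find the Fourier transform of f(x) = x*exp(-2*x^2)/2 sqrt(2)*I*sqrt(pi)*k*exp(-k^2/8)/16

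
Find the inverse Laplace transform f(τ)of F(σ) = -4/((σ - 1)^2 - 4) -2*exp(τ)*sinh(2*τ)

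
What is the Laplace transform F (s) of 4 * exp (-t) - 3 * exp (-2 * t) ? 4/ (s + 1) - 3/ (s + 2) 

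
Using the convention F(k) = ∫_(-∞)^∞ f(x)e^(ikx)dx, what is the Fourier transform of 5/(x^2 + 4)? 5*pi*exp(-2*Abs(k))/2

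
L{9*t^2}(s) 18/s^3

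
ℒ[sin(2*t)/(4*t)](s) atan(2/s)/4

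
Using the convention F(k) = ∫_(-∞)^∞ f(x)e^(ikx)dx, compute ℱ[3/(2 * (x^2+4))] 3 * pi * exp(-2 * Abs(k))/4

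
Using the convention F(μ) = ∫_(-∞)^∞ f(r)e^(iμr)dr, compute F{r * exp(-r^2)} I * sqrt(pi) * μ * exp(-μ^2/4)/2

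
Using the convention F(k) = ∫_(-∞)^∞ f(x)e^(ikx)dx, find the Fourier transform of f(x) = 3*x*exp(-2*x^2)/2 3*sqrt(2)*I*sqrt(pi)*k*exp(-k^2/8)/16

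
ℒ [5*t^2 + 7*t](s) 7/s^2 + 10/s^3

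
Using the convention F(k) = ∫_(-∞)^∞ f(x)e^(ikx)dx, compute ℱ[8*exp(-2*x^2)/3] 4*sqrt(2)*sqrt(pi)*exp(-k^2/8)/3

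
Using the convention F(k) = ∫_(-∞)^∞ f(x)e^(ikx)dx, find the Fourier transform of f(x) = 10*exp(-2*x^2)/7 5*sqrt(2)*sqrt(pi)*exp(-k^2/8)/7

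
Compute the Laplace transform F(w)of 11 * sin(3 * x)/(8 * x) 11 * atan(3/w)/8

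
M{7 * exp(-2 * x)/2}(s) 7 * gamma(s)/(2 * 2^s)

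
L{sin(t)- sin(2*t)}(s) 1/(s^2+1)-2/(s^2+4)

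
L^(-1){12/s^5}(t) t^4/2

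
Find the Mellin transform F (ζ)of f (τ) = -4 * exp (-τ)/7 -4 * gamma (ζ)/7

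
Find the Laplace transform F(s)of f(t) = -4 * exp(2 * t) -4/(s - 2)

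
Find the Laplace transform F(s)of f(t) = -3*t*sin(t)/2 -3*s/(s^2 + 1)^2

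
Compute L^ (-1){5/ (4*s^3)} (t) 5*t^2/8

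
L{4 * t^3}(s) 24/s^4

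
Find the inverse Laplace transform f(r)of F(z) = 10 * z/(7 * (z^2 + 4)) 10 * cos(2 * r)/7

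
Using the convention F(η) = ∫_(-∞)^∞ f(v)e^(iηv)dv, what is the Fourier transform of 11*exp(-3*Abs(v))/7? 66/(7*(η^2 + 9))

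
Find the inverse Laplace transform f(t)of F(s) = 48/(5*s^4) 8*t^3/5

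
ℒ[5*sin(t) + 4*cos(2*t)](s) 4*s/(s^2 + 4) + 5/(s^2 + 1) 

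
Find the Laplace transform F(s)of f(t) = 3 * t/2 3/(2 * s^2)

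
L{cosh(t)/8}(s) s/(8*(s^2-1))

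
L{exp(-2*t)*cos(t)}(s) (s+2)/((s+2)^2+1)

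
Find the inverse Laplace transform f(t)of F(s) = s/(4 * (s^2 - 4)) cosh(2 * t)/4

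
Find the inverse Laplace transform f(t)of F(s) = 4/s 4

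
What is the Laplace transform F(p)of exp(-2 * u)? 1/(p + 2)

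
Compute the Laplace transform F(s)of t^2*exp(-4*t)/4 1/(2*(s+4)^3)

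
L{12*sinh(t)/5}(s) 12/(5*(s^2 - 1))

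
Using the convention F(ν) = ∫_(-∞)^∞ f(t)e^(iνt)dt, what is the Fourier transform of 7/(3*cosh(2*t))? 7*pi/(6*cosh(pi*ν/4))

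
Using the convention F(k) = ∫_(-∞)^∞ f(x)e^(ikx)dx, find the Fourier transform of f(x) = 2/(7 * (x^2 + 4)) pi * exp(-2 * Abs(k))/7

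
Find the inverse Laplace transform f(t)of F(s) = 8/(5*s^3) 4*t^2/5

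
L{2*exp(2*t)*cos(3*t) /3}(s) 2*(s - 2) /(3*((s - 2) ^2 + 9) ) 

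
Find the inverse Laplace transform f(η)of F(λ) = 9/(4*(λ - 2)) 9*exp(2*η)/4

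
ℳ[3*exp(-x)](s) 3*gamma(s)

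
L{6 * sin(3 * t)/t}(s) 6 * atan(3/s)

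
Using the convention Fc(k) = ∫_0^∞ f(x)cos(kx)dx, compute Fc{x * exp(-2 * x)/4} (4 - k^2)/(4 * (k^2 + 4)^2)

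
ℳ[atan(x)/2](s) -pi*sec(pi*s/2)/(4*s)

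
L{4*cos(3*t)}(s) 4*s/(s^2+9)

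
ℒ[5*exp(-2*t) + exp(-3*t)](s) 5/(s + 2) + 1/(s + 3)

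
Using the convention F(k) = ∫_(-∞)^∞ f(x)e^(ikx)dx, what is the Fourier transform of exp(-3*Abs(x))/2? 3/(k^2 + 9)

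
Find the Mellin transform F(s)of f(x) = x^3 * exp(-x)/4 gamma(s + 3)/4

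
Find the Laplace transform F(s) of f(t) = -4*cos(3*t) -4*s/(s^2 + 9) 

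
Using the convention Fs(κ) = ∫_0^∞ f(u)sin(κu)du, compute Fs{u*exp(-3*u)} 6*κ/(κ^2 + 9)^2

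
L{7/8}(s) 7/(8*s)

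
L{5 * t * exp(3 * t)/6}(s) 5/(6 * (s - 3)^2)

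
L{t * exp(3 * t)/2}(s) 1/(2 * (s - 3)^2)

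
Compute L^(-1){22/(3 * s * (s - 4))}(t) 11 * exp(2 * t) * sinh(2 * t)/3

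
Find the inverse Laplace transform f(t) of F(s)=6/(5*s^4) t^3/5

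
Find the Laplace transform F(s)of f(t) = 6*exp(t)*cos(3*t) 6*(s - 1)/((s - 1)^2+9)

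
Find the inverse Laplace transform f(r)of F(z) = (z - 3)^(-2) r*exp(3*r)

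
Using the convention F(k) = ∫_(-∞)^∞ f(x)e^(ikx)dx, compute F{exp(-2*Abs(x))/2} 2/(k^2 + 4)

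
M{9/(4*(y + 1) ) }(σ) 9*pi*csc(pi*σ) /4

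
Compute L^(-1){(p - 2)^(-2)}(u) u * exp(2 * u)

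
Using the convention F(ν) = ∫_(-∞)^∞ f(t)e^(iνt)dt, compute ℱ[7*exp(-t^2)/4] 7*sqrt(pi)*exp(-ν^2/4)/4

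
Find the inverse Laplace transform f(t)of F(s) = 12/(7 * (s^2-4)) 6 * sinh(2 * t)/7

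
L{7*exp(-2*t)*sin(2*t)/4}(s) 7/(2*((s + 2)^2 + 4))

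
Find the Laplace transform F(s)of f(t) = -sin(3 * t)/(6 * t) -atan(3/s)/6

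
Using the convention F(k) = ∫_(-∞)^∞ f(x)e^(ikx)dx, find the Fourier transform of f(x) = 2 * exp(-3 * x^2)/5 2 * sqrt(3) * sqrt(pi) * exp(-k^2/12)/15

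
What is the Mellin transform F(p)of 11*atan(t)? -11*pi*sec(pi*p/2)/(2*p)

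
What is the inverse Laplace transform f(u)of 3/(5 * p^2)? 3 * u/5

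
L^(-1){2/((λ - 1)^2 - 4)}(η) exp(η)*sinh(2*η)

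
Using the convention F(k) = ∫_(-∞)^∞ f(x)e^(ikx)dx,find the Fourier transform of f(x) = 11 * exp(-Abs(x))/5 22/(5 * (k^2+1))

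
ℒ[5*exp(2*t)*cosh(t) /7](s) 5*(s - 2) /(7*((s - 2) ^2-1) ) 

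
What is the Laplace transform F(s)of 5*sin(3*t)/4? 15/(4*(s^2 + 9))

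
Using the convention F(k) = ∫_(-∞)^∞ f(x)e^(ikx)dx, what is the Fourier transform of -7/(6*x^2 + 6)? -7*pi*exp(-Abs(k))/6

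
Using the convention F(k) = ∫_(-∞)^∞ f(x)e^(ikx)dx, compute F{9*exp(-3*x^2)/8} 3*sqrt(3)*sqrt(pi)*exp(-k^2/12)/8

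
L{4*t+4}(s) 4/s^2+4/s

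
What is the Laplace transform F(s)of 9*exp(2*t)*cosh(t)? 9*(s - 2)/((s - 2)^2 - 1)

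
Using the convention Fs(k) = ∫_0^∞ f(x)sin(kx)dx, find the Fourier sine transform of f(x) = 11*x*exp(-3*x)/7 66*k/(7*(k^2+9)^2)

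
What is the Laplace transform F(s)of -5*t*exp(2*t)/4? -5/(4*(s - 2)^2)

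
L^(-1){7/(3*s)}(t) 7/3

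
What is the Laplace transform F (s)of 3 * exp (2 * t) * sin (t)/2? 3/ (2 * ( (s - 2)^2 + 1))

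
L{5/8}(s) 5/(8*s)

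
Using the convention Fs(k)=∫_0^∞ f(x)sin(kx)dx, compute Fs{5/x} 5*pi/2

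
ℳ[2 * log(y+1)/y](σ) -2 * pi * csc(pi * σ)/(σ - 1)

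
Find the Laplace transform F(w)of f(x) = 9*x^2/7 18/(7*w^3)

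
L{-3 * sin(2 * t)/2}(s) -3/(s^2 + 4)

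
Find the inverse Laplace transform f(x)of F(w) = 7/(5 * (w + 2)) 7 * exp(-2 * x)/5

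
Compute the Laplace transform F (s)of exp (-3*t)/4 1/ (4*(s + 3))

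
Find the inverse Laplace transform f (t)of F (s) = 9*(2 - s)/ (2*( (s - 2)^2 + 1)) -9*exp (2*t)*cos (t)/2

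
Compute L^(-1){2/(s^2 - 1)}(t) 2*sinh(t)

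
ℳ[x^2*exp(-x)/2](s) gamma(s+2)/2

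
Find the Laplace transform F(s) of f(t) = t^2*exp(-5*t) 2/(s + 5) ^3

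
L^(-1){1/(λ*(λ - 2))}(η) exp(η)*sinh(η)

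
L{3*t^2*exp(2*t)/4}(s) 3/(2*(s - 2)^3)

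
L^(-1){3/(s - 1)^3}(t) 3*t^2*exp(t)/2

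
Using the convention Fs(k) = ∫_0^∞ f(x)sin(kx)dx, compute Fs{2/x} pi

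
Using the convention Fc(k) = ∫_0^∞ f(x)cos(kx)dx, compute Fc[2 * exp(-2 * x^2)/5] sqrt(2) * sqrt(pi) * exp(-k^2/8)/10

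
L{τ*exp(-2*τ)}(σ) (σ + 2)^(-2)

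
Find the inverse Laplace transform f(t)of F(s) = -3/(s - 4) -3 * exp(4 * t)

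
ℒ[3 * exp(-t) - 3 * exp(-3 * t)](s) 3/(s + 1) - 3/(s + 3)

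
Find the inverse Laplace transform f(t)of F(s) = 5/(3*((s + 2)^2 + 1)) 5*exp(-2*t)*sin(t)/3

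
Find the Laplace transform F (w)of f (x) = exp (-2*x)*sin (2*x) 2/ ( (w+2)^2+4)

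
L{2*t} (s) 2/s^2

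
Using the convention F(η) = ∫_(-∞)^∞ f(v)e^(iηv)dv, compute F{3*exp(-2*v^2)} 3*sqrt(2)*sqrt(pi)*exp(-η^2/8)/2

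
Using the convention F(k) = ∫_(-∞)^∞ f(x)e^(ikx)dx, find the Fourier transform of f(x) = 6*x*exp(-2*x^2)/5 3*sqrt(2)*I*sqrt(pi)*k*exp(-k^2/8)/20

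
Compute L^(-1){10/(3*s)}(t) 10/3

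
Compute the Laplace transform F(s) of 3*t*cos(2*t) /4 3*(s^2 - 4) /(4*(s^2 + 4) ^2) 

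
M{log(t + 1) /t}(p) -pi*csc(pi*p) /(p - 1) 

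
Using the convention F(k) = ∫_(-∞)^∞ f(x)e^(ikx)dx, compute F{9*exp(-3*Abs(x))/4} 27/(2*(k^2 + 9))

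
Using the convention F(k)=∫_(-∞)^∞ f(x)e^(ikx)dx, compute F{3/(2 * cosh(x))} 3 * pi/(2 * cosh(pi * k/2))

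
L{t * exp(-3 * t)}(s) (s + 3)^(-2)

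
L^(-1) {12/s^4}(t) 2 * t^3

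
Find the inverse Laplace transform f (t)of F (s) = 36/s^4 6*t^3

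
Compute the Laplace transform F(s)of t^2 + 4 2/s^3 + 4/s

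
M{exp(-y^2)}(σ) gamma(σ/2)/2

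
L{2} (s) 2/s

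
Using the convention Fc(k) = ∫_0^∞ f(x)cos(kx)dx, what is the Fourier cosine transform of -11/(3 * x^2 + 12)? -11 * pi * exp(-2 * k)/12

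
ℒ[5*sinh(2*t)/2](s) 5/(s^2 - 4)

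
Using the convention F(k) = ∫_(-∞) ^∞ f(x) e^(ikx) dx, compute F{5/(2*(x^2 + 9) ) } 5*pi*exp(-3*Abs(k) ) /6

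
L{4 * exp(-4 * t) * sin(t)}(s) 4/((s + 4)^2 + 1)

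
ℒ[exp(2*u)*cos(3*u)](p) (p - 2) /((p - 2) ^2 + 9) 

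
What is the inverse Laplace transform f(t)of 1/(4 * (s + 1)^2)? t * exp(-t)/4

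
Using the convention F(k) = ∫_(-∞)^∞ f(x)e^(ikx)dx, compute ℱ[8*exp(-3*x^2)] 8*sqrt(3)*sqrt(pi)*exp(-k^2/12)/3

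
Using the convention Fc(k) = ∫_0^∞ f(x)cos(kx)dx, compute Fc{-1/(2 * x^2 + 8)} -pi * exp(-2 * k)/8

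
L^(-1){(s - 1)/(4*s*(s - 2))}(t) exp(t)*cosh(t)/4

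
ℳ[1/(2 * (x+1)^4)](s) gamma(s) * gamma(4 - s)/12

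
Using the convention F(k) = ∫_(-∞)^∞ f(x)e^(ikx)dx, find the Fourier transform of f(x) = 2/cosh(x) 2 * pi/cosh(pi * k/2)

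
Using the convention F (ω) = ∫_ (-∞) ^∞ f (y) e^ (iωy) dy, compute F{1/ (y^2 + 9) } pi*exp (-3*Abs (ω) ) /3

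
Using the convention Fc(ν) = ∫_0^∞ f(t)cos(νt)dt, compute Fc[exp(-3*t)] 3/(ν^2 + 9)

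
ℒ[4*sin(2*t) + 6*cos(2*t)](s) 6*s/(s^2 + 4) + 8/(s^2 + 4)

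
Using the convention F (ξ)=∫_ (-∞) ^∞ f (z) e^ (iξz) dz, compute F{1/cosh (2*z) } pi/ (2*cosh (pi*ξ/4) ) 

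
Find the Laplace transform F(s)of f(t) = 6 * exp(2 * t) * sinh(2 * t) 12/(s * (s - 4))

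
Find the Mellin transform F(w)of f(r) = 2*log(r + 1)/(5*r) -2*pi*csc(pi*w)/(5*w - 5)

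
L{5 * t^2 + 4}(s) 4/s + 10/s^3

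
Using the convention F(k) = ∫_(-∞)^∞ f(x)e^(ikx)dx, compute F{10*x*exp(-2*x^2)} 5*sqrt(2)*I*sqrt(pi)*k*exp(-k^2/8)/4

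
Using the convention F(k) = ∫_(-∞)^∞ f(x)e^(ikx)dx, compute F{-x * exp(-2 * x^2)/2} -sqrt(2) * I * sqrt(pi) * k * exp(-k^2/8)/16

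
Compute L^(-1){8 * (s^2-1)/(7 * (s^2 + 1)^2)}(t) 8 * t * cos(t)/7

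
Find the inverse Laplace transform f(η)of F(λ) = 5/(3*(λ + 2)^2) 5*η*exp(-2*η)/3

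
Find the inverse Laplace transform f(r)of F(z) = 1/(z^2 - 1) sinh(r)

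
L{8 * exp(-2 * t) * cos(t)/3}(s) 8 * (s + 2)/(3 * ((s + 2)^2 + 1))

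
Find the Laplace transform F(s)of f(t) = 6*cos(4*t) 6*s/(s^2+16)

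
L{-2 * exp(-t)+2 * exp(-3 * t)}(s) 2/(s+3) - 2/(s+1)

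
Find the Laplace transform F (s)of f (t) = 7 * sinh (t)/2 7/ (2 * (s^2 - 1))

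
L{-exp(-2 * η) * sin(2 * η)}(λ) -2/((λ + 2)^2 + 4)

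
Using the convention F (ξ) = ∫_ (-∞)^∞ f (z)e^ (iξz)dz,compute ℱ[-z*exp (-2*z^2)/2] -sqrt (2)*I*sqrt (pi)*ξ*exp (-ξ^2/8)/16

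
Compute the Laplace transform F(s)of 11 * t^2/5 22/(5 * s^3)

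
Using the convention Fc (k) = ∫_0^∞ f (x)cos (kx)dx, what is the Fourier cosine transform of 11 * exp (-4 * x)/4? 11/ (k^2 + 16)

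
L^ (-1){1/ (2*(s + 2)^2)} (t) t*exp (-2*t)/2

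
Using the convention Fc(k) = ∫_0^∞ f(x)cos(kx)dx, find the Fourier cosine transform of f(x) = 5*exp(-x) 5/(k^2+1)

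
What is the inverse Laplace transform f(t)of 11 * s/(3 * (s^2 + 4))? 11 * cos(2 * t)/3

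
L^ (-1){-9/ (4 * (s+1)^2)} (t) -9 * t * exp (-t)/4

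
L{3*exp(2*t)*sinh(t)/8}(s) 3/(8*((s - 2)^2 - 1))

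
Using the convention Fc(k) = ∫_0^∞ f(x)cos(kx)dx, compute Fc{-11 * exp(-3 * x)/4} -33/(4 * k^2 + 36)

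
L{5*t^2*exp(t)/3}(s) 10/(3*(s - 1)^3)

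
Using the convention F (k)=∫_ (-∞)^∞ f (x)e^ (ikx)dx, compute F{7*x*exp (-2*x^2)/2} 7*sqrt (2)*I*sqrt (pi)*k*exp (-k^2/8)/16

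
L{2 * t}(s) 2/s^2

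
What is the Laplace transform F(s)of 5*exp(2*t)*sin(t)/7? 5/(7*((s - 2)^2 + 1))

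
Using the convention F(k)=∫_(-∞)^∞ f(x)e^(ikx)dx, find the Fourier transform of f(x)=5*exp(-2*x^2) 5*sqrt(2)*sqrt(pi)*exp(-k^2/8)/2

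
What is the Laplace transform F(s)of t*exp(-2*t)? (s + 2)^(-2)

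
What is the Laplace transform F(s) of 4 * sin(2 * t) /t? 4 * atan(2/s) 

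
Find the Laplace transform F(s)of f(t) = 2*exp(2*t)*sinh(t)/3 2/(3*((s - 2)^2 - 1))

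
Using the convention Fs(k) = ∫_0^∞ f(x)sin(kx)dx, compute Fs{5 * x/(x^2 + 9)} 5 * pi * exp(-3 * k)/2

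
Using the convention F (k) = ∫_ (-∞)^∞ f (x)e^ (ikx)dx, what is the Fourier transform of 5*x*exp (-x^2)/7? 5*I*sqrt (pi)*k*exp (-k^2/4)/14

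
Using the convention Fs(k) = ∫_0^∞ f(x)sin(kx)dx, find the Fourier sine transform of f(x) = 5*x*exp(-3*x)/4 15*k/(2*(k^2 + 9)^2)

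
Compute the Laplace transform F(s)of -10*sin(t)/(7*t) -10*atan(1/s)/7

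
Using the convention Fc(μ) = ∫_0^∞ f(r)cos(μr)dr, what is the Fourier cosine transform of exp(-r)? 1/(μ^2+1)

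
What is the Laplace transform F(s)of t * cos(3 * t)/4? (s^2 - 9)/(4 * (s^2 + 9)^2)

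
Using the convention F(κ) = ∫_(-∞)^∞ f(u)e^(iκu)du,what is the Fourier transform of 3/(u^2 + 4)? 3*pi*exp(-2*Abs(κ))/2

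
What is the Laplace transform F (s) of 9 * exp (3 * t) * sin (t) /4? 9/ (4 * ( (s - 3) ^2 + 1) ) 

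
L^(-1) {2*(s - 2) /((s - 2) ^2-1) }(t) 2*exp(2*t)*cosh(t) 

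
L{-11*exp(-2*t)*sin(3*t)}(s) -33/((s + 2)^2 + 9)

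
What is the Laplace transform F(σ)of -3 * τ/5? -3/(5 * σ^2)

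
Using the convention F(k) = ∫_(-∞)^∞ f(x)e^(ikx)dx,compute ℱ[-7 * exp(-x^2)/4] -7 * sqrt(pi) * exp(-k^2/4)/4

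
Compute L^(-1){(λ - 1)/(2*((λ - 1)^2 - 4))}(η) exp(η)*cosh(2*η)/2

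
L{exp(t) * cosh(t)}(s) (s - 1)/(s * (s - 2))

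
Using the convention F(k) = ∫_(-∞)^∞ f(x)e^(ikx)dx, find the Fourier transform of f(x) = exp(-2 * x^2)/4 sqrt(2) * sqrt(pi) * exp(-k^2/8)/8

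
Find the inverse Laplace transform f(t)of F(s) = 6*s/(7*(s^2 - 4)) 6*cosh(2*t)/7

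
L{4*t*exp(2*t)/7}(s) 4/(7*(s - 2)^2)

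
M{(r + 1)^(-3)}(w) pi * (w - 2) * (w - 1)/(2 * sin(pi * w))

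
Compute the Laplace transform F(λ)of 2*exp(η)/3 2/(3*(λ - 1))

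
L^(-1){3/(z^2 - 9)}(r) sinh(3 * r)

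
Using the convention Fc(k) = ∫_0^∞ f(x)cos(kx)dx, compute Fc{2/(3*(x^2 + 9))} pi*exp(-3*k)/9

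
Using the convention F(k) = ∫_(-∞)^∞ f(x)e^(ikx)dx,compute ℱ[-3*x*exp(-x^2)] -3*I*sqrt(pi)*k*exp(-k^2/4)/2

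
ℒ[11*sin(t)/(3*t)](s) 11*atan(1/s)/3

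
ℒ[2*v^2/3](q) 4/ (3*q^3)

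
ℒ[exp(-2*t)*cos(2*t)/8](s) (s + 2)/(8*((s + 2)^2 + 4))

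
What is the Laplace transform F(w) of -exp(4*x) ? -1/(w - 4) 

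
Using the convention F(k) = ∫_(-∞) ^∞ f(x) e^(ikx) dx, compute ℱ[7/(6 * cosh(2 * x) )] 7 * pi/(12 * cosh(pi * k/4) ) 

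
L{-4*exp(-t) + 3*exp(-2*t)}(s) 3/(s + 2)-4/(s + 1)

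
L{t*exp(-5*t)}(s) (s + 5)^(-2)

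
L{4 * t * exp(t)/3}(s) 4/(3 * (s - 1)^2)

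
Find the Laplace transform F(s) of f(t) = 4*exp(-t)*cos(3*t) 4*(s + 1) /((s + 1) ^2 + 9) 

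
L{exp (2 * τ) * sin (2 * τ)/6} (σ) 1/ (3 * ( (σ - 2)^2 + 4))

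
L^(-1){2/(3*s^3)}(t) t^2/3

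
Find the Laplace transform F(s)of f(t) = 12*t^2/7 24/(7*s^3)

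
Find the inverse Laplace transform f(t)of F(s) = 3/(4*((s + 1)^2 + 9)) exp(-t)*sin(3*t)/4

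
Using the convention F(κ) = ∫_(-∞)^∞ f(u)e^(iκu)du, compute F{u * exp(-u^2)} I * sqrt(pi) * κ * exp(-κ^2/4)/2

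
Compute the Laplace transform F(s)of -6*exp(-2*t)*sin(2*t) -12/((s + 2)^2 + 4)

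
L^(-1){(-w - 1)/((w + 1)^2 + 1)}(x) -exp(-x) * cos(x)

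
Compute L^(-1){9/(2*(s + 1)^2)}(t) 9*t*exp(-t)/2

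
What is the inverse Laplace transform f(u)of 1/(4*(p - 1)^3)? u^2*exp(u)/8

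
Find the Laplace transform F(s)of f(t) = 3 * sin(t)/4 3/(4 * (s^2 + 1))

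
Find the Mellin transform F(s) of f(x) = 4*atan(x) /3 -2*pi*sec(pi*s/2) /(3*s) 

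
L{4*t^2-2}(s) 8/s^3-2/s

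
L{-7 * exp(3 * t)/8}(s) -7/(8 * s - 24)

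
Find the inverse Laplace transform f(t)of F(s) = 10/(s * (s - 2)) 10 * exp(t) * sinh(t)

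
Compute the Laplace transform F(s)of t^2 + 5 2/s^3 + 5/s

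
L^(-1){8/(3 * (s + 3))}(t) 8 * exp(-3 * t)/3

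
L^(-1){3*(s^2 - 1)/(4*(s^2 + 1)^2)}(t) 3*t*cos(t)/4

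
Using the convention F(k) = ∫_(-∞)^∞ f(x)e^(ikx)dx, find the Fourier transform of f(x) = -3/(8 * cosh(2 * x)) -3 * pi/(16 * cosh(pi * k/4))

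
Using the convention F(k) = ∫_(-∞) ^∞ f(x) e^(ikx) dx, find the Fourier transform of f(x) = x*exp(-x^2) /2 I*sqrt(pi)*k*exp(-k^2/4) /4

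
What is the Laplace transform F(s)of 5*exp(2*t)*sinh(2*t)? 10/(s*(s - 4))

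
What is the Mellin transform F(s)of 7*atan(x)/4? -7*pi*sec(pi*s/2)/(8*s)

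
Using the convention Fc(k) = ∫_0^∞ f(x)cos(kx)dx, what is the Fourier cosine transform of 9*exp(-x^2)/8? 9*sqrt(pi)*exp(-k^2/4)/16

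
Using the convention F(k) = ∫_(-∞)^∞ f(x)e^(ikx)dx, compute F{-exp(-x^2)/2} -sqrt(pi) * exp(-k^2/4)/2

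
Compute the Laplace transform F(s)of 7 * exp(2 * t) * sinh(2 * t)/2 7/(s * (s - 4))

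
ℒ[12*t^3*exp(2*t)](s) 72/(s - 2)^4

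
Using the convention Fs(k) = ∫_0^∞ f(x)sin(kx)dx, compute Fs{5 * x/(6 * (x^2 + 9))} 5 * pi * exp(-3 * k)/12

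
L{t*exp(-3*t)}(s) (s + 3)^(-2)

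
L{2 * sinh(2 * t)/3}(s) 4/(3 * (s^2 - 4))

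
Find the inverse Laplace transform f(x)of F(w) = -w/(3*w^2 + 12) -cos(2*x)/3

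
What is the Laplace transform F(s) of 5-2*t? 5/s - 2/s^2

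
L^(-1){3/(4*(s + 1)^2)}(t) 3*t*exp(-t)/4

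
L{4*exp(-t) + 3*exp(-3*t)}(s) 4/(s + 1) + 3/(s + 3)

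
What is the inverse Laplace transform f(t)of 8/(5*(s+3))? 8*exp(-3*t)/5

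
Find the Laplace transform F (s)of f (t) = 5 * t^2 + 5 10/s^3 + 5/s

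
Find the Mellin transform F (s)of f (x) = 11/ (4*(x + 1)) 11*pi*csc (pi*s)/4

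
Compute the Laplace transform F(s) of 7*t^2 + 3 14/s^3 + 3/s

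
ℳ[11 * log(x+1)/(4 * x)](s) -11 * pi * csc(pi * s)/(4 * s - 4)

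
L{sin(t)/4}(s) 1/(4 * (s^2 + 1))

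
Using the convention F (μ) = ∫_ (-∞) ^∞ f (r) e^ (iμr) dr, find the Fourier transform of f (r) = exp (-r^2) sqrt (pi) * exp (-μ^2/4) 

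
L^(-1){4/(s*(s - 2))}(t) 4*exp(t)*sinh(t)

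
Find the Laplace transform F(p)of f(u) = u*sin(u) 2*p/(p^2+1)^2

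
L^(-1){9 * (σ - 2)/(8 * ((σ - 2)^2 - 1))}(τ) 9 * exp(2 * τ) * cosh(τ)/8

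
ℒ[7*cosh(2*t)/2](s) 7*s/(2*(s^2 - 4))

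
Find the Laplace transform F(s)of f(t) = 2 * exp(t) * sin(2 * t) 4/((s - 1)^2 + 4)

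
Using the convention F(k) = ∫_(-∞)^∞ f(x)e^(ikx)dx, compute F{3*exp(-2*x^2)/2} 3*sqrt(2)*sqrt(pi)*exp(-k^2/8)/4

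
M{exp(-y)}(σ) gamma(σ)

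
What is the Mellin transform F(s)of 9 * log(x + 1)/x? -9 * pi * csc(pi * s)/(s - 1)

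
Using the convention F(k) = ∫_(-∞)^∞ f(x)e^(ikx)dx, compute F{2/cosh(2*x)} pi/cosh(pi*k/4)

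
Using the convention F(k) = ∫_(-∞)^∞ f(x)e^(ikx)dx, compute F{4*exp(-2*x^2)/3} 2*sqrt(2)*sqrt(pi)*exp(-k^2/8)/3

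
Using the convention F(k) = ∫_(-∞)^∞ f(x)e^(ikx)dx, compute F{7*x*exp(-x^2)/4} 7*I*sqrt(pi)*k*exp(-k^2/4)/8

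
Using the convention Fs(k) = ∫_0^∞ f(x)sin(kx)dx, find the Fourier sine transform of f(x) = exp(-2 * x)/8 k/(8 * (k^2 + 4))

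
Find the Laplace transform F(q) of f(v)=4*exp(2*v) 4/(q - 2) 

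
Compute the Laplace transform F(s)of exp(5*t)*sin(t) 1/((s - 5)^2 + 1)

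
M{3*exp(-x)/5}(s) 3*gamma(s)/5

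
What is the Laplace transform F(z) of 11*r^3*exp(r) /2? 33/(z - 1) ^4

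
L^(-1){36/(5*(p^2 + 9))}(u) 12*sin(3*u)/5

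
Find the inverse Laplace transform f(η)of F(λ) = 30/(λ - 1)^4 5 * η^3 * exp(η)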